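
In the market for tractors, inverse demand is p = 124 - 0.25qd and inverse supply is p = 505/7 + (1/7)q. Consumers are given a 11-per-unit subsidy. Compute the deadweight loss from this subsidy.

Pre-subsidy: 124 - 0.25q = 505/7 + (1/7)q gives q* = 132 and p* = 91.
With the rebate, buyers effectively pay pb = ps − 11, where ps is the price sellers receive.
On the curves, pb = 124 - 0.25q and ps = 505/7 + (1/7)q; the wedge ps − pb = 11 gives 505/7 + (1/7)q − (124 - 0.25q) = 11, so q' = 160.
Then pb = 124 − 0.25·160 = 84 and ps = 505/7 + (1/7)·160 = 95.
The subsidy expands output by 160 − 132 = 28 past the efficient level; on those units the gap between marginal cost and willingness to pay runs from 0 up to 11.
DWL = ½ × 11 × 28 = 154.

Deadweight loss = 154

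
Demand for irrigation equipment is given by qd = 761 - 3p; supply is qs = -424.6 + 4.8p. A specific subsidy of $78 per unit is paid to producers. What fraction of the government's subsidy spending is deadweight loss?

Pre-subsidy: 761 - 3p = -424.6 + 4.8p gives p* = 152, q* = 305.
With the subsidy, sellers receive ps = pb + 78 for each unit, where pb is the price buyers pay.
Supply in terms of pb becomes qs = -424.6 + 4.8(pb + 78) = -50.2 + 4.8pb. Setting this equal to demand: 761 - 3pb = -50.2 + 4.8pb, so pb = 104.
Sellers receive ps = 104 + 78 = 182; q' = 761 − 3·104 = 449.
ΔCS = ½(305 + 449)(152 − 104) = 18096; ΔPS = ½(305 + 449)(182 − 152) = 11310.
Government spending = 78 × 449 = 35022.
DWL = ½ × 78 × (449 − 305) = 5616; fraction = 5616 / 35022 = 72/449.

DWL / government spending = 72/449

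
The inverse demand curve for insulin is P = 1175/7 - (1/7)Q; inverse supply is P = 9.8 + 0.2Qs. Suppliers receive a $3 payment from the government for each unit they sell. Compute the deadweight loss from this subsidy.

Deadweight loss = $13.125

Pre-subsidy: 1175/7 - (1/7)Q = 9.8 + 0.2Q gives Q* = 461 and P* = 102.
With the subsidy, sellers receive Ps = Pb + 3 for each unit, where Pb is the price buyers pay.
On the curves, Pb = 1175/7 - (1/7)Q and Ps = 9.8 + 0.2Q; the wedge Ps − Pb = 3 gives 9.8 + 0.2Q − (1175/7 - (1/7)Q) = 3, so Q' = 469.75.
Then Pb = 1175/7 − (1/7)·469.75 = 100.75 and Ps = 9.8 + 0.2·469.75 = 103.75.
The subsidy expands output by 469.75 − 461 = 8.75 past the efficient level; on those units the gap between marginal cost and willingness to pay runs from 0 up to 3.
DWL = ½ × 3 × 8.75 = 13.125.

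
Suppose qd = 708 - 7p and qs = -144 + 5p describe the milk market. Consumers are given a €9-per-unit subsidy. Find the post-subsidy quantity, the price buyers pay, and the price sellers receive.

Pre-subsidy: 708 - 7p = -144 + 5p gives p* = 71, q* = 211.
With the rebate, buyers effectively pay pb = ps − 9, where ps is the price sellers receive.
Demand in terms of ps becomes qd = 708 − 7(ps − 9) = 771 - 7ps. Setting this equal to supply: 771 - 7ps = -144 + 5ps, so ps = 76.25.
Buyers pay pb = 76.25 − 9 = 67.25; q' = -144 + 5·76.25 = 237.25.

q' = 237.25; buyers pay €67.25; sellers receive €76.25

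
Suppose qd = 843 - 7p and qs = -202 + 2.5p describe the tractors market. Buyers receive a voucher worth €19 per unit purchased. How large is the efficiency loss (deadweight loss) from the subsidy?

Deadweight loss = €332.5

Pre-subsidy: 843 - 7p = -202 + 2.5p gives p* = 110, q* = 73.
With the rebate, buyers effectively pay pb = ps − 19, where ps is the price sellers receive.
Demand in terms of ps becomes qd = 843 − 7(ps − 19) = 976 - 7ps. Setting this equal to supply: 976 - 7ps = -202 + 2.5ps, so ps = 124.
Buyers pay pb = 124 − 19 = 105; q' = -202 + 2.5·124 = 108.
The subsidy expands output by 108 − 73 = 35 past the efficient level; on those units the gap between marginal cost and willingness to pay runs from 0 up to 19.
DWL = ½ × 19 × 35 = 332.5.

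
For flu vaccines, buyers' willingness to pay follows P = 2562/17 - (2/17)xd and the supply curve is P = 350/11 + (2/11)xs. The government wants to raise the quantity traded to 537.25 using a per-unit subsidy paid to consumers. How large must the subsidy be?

At x = 537.25, from the demand curve buyers pay Pb = 2562/17 − (2/17)·537.25 = 87.5; from the supply curve sellers need Ps = 350/11 + (2/11)·537.25 = 129.5.
The subsidy must fill the gap: s = Ps − Pb = 129.5 − 87.5 = 42.

Required subsidy s = 42 per unit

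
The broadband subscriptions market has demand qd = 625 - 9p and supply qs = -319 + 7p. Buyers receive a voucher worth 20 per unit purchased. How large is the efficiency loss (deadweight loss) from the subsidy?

Pre-subsidy: 625 - 9p = -319 + 7p gives p* = 59, q* = 94.
With the rebate, buyers effectively pay pb = ps − 20, where ps is the price sellers receive.
Demand in terms of ps becomes qd = 625 − 9(ps − 20) = 805 - 9ps. Setting this equal to supply: 805 - 9ps = -319 + 7ps, so ps = 70.25.
Buyers pay pb = 70.25 − 20 = 50.25; q' = -319 + 7·70.25 = 172.75.
The subsidy expands output by 172.75 − 94 = 78.75 past the efficient level; on those units the gap between marginal cost and willingness to pay runs from 0 up to 20.
DWL = ½ × 20 × 78.75 = 787.5.

Deadweight loss = 787.5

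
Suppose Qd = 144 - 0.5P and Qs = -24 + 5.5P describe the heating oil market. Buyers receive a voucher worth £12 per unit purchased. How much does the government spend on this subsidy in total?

Government cost = £1626

Pre-subsidy: 144 - 0.5P = -24 + 5.5P gives P* = 28, Q* = 130.
With the rebate, buyers effectively pay Pb = Ps − 12, where Ps is the price sellers receive.
Demand in terms of Ps becomes Qd = 144 − 0.5(Ps − 12) = 150 - 0.5Ps. Setting this equal to supply: 150 - 0.5Ps = -24 + 5.5Ps, so Ps = 29.
Buyers pay Pb = 29 − 12 = 17; Q' = -24 + 5.5·29 = 135.5.
Government outlay = subsidy × quantity = 12 × 135.5 = 1626.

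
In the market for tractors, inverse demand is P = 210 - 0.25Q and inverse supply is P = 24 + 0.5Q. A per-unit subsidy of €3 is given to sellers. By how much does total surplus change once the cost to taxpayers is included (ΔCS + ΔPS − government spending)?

Net change in total surplus = -€6

Pre-subsidy: 210 - 0.25Q = 24 + 0.5Q gives Q* = 248 and P* = 148.
With the subsidy, sellers receive Ps = Pb + 3 for each unit, where Pb is the price buyers pay.
On the curves, Pb = 210 - 0.25Q and Ps = 24 + 0.5Q; the wedge Ps − Pb = 3 gives 24 + 0.5Q − (210 - 0.25Q) = 3, so Q' = 252.
Then Pb = 210 − 0.25·252 = 147 and Ps = 24 + 0.5·252 = 150.
ΔCS = ½(248 + 252)(148 − 147) = 250; ΔPS = ½(248 + 252)(150 − 148) = 500.
Government spending = 3 × 252 = 756.
Net change = 250 + 500 − 756 = -6. The loss equals the DWL triangle ½·3·4.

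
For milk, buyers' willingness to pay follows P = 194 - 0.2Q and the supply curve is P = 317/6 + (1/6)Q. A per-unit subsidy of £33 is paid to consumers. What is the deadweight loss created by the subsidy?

Pre-subsidy: 194 - 0.2Q = 317/6 + (1/6)Q gives Q* = 385 and P* = 117.
With the rebate, buyers effectively pay Pb = Ps − 33, where Ps is the price sellers receive.
On the curves, Pb = 194 - 0.2Q and Ps = 317/6 + (1/6)Q; the wedge Ps − Pb = 33 gives 317/6 + (1/6)Q − (194 - 0.2Q) = 33, so Q' = 475.
Then Pb = 194 − 0.2·475 = 99 and Ps = 317/6 + (1/6)·475 = 132.
The subsidy expands output by 475 − 385 = 90 past the efficient level; on those units the gap between marginal cost and willingness to pay runs from 0 up to 33.
DWL = ½ × 33 × 90 = 1485.

Deadweight loss = £1485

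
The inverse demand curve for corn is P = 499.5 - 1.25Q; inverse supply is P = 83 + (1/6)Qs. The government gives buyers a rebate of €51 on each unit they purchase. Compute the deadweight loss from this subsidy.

Pre-subsidy: 499.5 - 1.25Q = 83 + (1/6)Q gives Q* = 294 and P* = 132.
With the rebate, buyers effectively pay Pb = Ps − 51, where Ps is the price sellers receive.
On the curves, Pb = 499.5 - 1.25Q and Ps = 83 + (1/6)Q; the wedge Ps − Pb = 51 gives 83 + (1/6)Q − (499.5 - 1.25Q) = 51, so Q' = 330.
Then Pb = 499.5 − 1.25·330 = 87 and Ps = 83 + (1/6)·330 = 138.
The subsidy expands output by 330 − 294 = 36 past the efficient level; on those units the gap between marginal cost and willingness to pay runs from 0 up to 51.
DWL = ½ × 51 × 36 = 918.

Deadweight loss = €918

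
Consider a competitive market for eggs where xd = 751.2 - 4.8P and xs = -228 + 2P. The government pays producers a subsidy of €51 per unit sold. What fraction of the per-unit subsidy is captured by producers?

Producer share = 12/17

Pre-subsidy: 751.2 - 4.8P = -228 + 2P gives P* = 144, x* = 60.
With the subsidy, sellers receive Ps = Pb + 51 for each unit, where Pb is the price buyers pay.
Supply in terms of Pb becomes xs = -228 + 2(Pb + 51) = -126 + 2Pb. Setting this equal to demand: 751.2 - 4.8Pb = -126 + 2Pb, so Pb = 129.
Sellers receive Ps = 129 + 51 = 180; x' = 751.2 − 4.8·129 = 132.
Buyers' price falls by P* − Pb = 144 − 129 = 15; sellers' price rises by Ps − P* = 180 − 144 = 36.
So producers capture 36/51 = 12/17 of each unit of subsidy.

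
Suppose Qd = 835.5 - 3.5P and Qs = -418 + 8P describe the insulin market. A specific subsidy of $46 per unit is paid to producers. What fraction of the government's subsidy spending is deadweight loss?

DWL / government spending = 28/283

Pre-subsidy: 835.5 - 3.5P = -418 + 8P gives P* = 109, Q* = 454.
With the subsidy, sellers receive Ps = Pb + 46 for each unit, where Pb is the price buyers pay.
Supply in terms of Pb becomes Qs = -418 + 8(Pb + 46) = -50 + 8Pb. Setting this equal to demand: 835.5 - 3.5Pb = -50 + 8Pb, so Pb = 77.
Sellers receive Ps = 77 + 46 = 123; Q' = 835.5 − 3.5·77 = 566.
ΔCS = ½(454 + 566)(109 − 77) = 16320; ΔPS = ½(454 + 566)(123 − 109) = 7140.
Government spending = 46 × 566 = 26036.
DWL = ½ × 46 × (566 − 454) = 2576; fraction = 2576 / 26036 = 28/283.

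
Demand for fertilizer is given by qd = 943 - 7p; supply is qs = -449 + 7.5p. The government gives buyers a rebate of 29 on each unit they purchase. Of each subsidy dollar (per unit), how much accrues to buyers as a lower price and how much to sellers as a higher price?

Buyers gain 15 per unit; sellers gain 14 per unit

Pre-subsidy: 943 - 7p = -449 + 7.5p gives p* = 96, q* = 271.
With the rebate, buyers effectively pay pb = ps − 29, where ps is the price sellers receive.
Demand in terms of ps becomes qd = 943 − 7(ps − 29) = 1146 - 7ps. Setting this equal to supply: 1146 - 7ps = -449 + 7.5ps, so ps = 110.
Buyers pay pb = 110 − 29 = 81; q' = -449 + 7.5·110 = 376.
Buyers' price falls by p* − pb = 96 − 81 = 15; sellers' price rises by ps − p* = 110 − 96 = 14.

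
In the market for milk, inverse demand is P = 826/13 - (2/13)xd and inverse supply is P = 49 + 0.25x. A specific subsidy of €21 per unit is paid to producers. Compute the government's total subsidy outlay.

Pre-subsidy: 826/13 - (2/13)x = 49 + 0.25x gives x* = 36 and P* = 58.
With the subsidy, sellers receive Ps = Pb + 21 for each unit, where Pb is the price buyers pay.
On the curves, Pb = 826/13 - (2/13)x and Ps = 49 + 0.25x; the wedge Ps − Pb = 21 gives 49 + 0.25x − (826/13 - (2/13)x) = 21, so x' = 88.
Then Pb = 826/13 − (2/13)·88 = 50 and Ps = 49 + 0.25·88 = 71.
Government outlay = subsidy × quantity = 21 × 88 = 1848.

Government cost = €1848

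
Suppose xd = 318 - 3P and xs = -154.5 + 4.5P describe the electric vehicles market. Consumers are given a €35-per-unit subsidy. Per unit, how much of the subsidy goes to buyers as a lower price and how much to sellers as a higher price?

Pre-subsidy: 318 - 3P = -154.5 + 4.5P gives P* = 63, x* = 129.
With the rebate, buyers effectively pay Pb = Ps − 35, where Ps is the price sellers receive.
Demand in terms of Ps becomes xd = 318 − 3(Ps − 35) = 423 - 3Ps. Setting this equal to supply: 423 - 3Ps = -154.5 + 4.5Ps, so Ps = 77.
Buyers pay Pb = 77 − 35 = 42; x' = -154.5 + 4.5·77 = 192.
Buyers' price falls by P* − Pb = 63 − 42 = 21; sellers' price rises by Ps − P* = 77 − 63 = 14.

Buyers gain €21 per unit; sellers gain €14 per unit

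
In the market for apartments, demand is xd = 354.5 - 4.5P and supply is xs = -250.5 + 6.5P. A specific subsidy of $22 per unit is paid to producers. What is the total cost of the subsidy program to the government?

Pre-subsidy: 354.5 - 4.5P = -250.5 + 6.5P gives P* = 55, x* = 107.
With the subsidy, sellers receive Ps = Pb + 22 for each unit, where Pb is the price buyers pay.
Supply in terms of Pb becomes xs = -250.5 + 6.5(Pb + 22) = -107.5 + 6.5Pb. Setting this equal to demand: 354.5 - 4.5Pb = -107.5 + 6.5Pb, so Pb = 42.
Sellers receive Ps = 42 + 22 = 64; x' = 354.5 − 4.5·42 = 165.5.
Government outlay = subsidy × quantity = 22 × 165.5 = 3641.

Government cost = $3641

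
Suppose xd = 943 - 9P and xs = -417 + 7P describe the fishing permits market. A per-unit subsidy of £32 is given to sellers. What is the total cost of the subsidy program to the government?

Government cost = £9728

Pre-subsidy: 943 - 9P = -417 + 7P gives P* = 85, x* = 178.
With the subsidy, sellers receive Ps = Pb + 32 for each unit, where Pb is the price buyers pay.
Supply in terms of Pb becomes xs = -417 + 7(Pb + 32) = -193 + 7Pb. Setting this equal to demand: 943 - 9Pb = -193 + 7Pb, so Pb = 71.
Sellers receive Ps = 71 + 32 = 103; x' = 943 − 9·71 = 304.
Government outlay = subsidy × quantity = 32 × 304 = 9728.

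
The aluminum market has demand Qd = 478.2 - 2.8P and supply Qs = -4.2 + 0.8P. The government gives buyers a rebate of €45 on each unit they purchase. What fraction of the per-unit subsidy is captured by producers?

Producer share = 7/9

Pre-subsidy: 478.2 - 2.8P = -4.2 + 0.8P gives P* = 134, Q* = 103.
With the rebate, buyers effectively pay Pb = Ps − 45, where Ps is the price sellers receive.
Demand in terms of Ps becomes Qd = 478.2 − 2.8(Ps − 45) = 604.2 - 2.8Ps. Setting this equal to supply: 604.2 - 2.8Ps = -4.2 + 0.8Ps, so Ps = 169.
Buyers pay Pb = 169 − 45 = 124; Q' = -4.2 + 0.8·169 = 131.
Buyers' price falls by P* − Pb = 134 − 124 = 10; sellers' price rises by Ps − P* = 169 − 134 = 35.
So producers capture 35/45 = 7/9 of each unit of subsidy.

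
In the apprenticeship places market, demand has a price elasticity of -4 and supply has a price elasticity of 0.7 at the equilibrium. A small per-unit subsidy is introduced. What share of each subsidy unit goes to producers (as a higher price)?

Producer share = 40/47

For a small subsidy around the equilibrium, the benefit split depends on the relative slopes, which at a point are proportional to the elasticities.
Buyer share = εs/(εs + |εd|) = 0.7/(0.7 + 4) = 7/47; seller share = |εd|/(εs + |εd|) = 40/47.
So producers capture 40/47 of the subsidy.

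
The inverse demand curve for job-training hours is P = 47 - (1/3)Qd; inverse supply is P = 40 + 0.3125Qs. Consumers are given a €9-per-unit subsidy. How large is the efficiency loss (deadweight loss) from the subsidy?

Deadweight loss = 1944/31

Pre-subsidy: 47 - (1/3)Q = 40 + 0.3125Q gives Q* = 336/31 and P* = 1345/31.
With the rebate, buyers effectively pay Pb = Ps − 9, where Ps is the price sellers receive.
On the curves, Pb = 47 - (1/3)Q and Ps = 40 + 0.3125Q; the wedge Ps − Pb = 9 gives 40 + 0.3125Q − (47 - (1/3)Q) = 9, so Q' = 768/31.
Then Pb = 47 − (1/3)·(768/31) = 1201/31 and Ps = 40 + 0.3125·(768/31) = 1480/31.
The subsidy expands output by 768/31 − 336/31 = 432/31 past the efficient level; on those units the gap between marginal cost and willingness to pay runs from 0 up to 9.
DWL = ½ × 9 × 432/31 = 1944/31.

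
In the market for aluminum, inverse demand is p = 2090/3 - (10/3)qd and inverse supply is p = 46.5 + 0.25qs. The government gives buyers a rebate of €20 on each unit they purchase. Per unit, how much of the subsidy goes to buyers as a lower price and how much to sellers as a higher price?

Pre-subsidy: 2090/3 - (10/3)q = 46.5 + 0.25q gives q* = 7802/43 and p* = 3950/43.
With the rebate, buyers effectively pay pb = ps − 20, where ps is the price sellers receive.
On the curves, pb = 2090/3 - (10/3)q and ps = 46.5 + 0.25q; the wedge ps − pb = 20 gives 46.5 + 0.25q − (2090/3 - (10/3)q) = 20, so q' = 8042/43.
Then pb = 2090/3 − (10/3)·(8042/43) = 3150/43 and ps = 46.5 + 0.25·(8042/43) = 4010/43.
Buyers' price falls by p* − pb = 3950/43 − 3150/43 = 800/43; sellers' price rises by ps − p* = 4010/43 − 3950/43 = 60/43.

Buyers gain 800/43 per unit; sellers gain 60/43 per unit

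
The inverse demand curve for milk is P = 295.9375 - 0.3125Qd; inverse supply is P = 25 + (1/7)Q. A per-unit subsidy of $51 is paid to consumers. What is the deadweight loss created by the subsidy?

Pre-subsidy: 295.9375 - 0.3125Q = 25 + (1/7)Q gives Q* = 595 and P* = 110.
With the rebate, buyers effectively pay Pb = Ps − 51, where Ps is the price sellers receive.
On the curves, Pb = 295.9375 - 0.3125Q and Ps = 25 + (1/7)Q; the wedge Ps − Pb = 51 gives 25 + (1/7)Q − (295.9375 - 0.3125Q) = 51, so Q' = 707.
Then Pb = 295.9375 − 0.3125·707 = 75 and Ps = 25 + (1/7)·707 = 126.
The subsidy expands output by 707 − 595 = 112 past the efficient level; on those units the gap between marginal cost and willingness to pay runs from 0 up to 51.
DWL = ½ × 51 × 112 = 2856.

Deadweight loss = $2856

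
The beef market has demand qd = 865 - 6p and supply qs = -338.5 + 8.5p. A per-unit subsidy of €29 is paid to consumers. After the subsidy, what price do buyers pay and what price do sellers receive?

Buyers pay €66; sellers receive €95

Pre-subsidy: 865 - 6p = -338.5 + 8.5p gives p* = 83, q* = 367.
With the rebate, buyers effectively pay pb = ps − 29, where ps is the price sellers receive.
Demand in terms of ps becomes qd = 865 − 6(ps − 29) = 1039 - 6ps. Setting this equal to supply: 1039 - 6ps = -338.5 + 8.5ps, so ps = 95.
Buyers pay pb = 95 − 29 = 66; q' = -338.5 + 8.5·95 = 469.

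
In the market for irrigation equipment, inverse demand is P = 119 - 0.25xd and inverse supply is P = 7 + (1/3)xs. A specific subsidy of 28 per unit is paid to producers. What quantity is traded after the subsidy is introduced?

x' = 240

Pre-subsidy: 119 - 0.25x = 7 + (1/3)x gives x* = 192 and P* = 71.
With the subsidy, sellers receive Ps = Pb + 28 for each unit, where Pb is the price buyers pay.
On the curves, Pb = 119 - 0.25x and Ps = 7 + (1/3)x; the wedge Ps − Pb = 28 gives 7 + (1/3)x − (119 - 0.25x) = 28, so x' = 240.
Then Pb = 119 − 0.25·240 = 59 and Ps = 7 + (1/3)·240 = 87.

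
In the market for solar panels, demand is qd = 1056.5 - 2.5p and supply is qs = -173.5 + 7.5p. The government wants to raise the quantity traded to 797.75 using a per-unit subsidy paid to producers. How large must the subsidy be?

Required subsidy s = 26 per unit

At q = 797.75, invert demand for the buyer price: pb = (1056.5 − 797.75)/2.5 = 103.5; invert supply for the seller price: ps = (797.75 − (-173.5))/7.5 = 129.5.
The subsidy must fill the gap: s = ps − pb = 129.5 − 103.5 = 26.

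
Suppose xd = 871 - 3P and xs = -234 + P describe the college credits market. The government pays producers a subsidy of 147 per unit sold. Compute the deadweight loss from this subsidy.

Deadweight loss = 8103.375

Pre-subsidy: 871 - 3P = -234 + P gives P* = 276.25, x* = 42.25.
With the subsidy, sellers receive Ps = Pb + 147 for each unit, where Pb is the price buyers pay.
Supply in terms of Pb becomes xs = -234 + 1(Pb + 147) = -87 + Pb. Setting this equal to demand: 871 - 3Pb = -87 + Pb, so Pb = 239.5.
Sellers receive Ps = 239.5 + 147 = 386.5; x' = 871 − 3·239.5 = 152.5.
The subsidy expands output by 152.5 − 42.25 = 110.25 past the efficient level; on those units the gap between marginal cost and willingness to pay runs from 0 up to 147.
DWL = ½ × 147 × 110.25 = 8103.375.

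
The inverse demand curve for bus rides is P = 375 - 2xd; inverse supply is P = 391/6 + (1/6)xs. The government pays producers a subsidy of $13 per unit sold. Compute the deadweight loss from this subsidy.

Deadweight loss = $39

Pre-subsidy: 375 - 2x = 391/6 + (1/6)x gives x* = 143 and P* = 89.
With the subsidy, sellers receive Ps = Pb + 13 for each unit, where Pb is the price buyers pay.
On the curves, Pb = 375 - 2x and Ps = 391/6 + (1/6)x; the wedge Ps − Pb = 13 gives 391/6 + (1/6)x − (375 - 2x) = 13, so x' = 149.
Then Pb = 375 − 2·149 = 77 and Ps = 391/6 + (1/6)·149 = 90.
The subsidy expands output by 149 − 143 = 6 past the efficient level; on those units the gap between marginal cost and willingness to pay runs from 0 up to 13.
DWL = ½ × 13 × 6 = 39.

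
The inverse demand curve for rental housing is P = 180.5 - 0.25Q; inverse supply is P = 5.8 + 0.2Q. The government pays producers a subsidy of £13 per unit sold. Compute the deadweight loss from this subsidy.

Pre-subsidy: 180.5 - 0.25Q = 5.8 + 0.2Q gives Q* = 3494/9 and P* = 751/9.
With the subsidy, sellers receive Ps = Pb + 13 for each unit, where Pb is the price buyers pay.
On the curves, Pb = 180.5 - 0.25Q and Ps = 5.8 + 0.2Q; the wedge Ps − Pb = 13 gives 5.8 + 0.2Q − (180.5 - 0.25Q) = 13, so Q' = 3754/9.
Then Pb = 180.5 − 0.25·(3754/9) = 686/9 and Ps = 5.8 + 0.2·(3754/9) = 803/9.
The subsidy expands output by 3754/9 − 3494/9 = 260/9 past the efficient level; on those units the gap between marginal cost and willingness to pay runs from 0 up to 13.
DWL = ½ × 13 × 260/9 = 1690/9.

Deadweight loss = 1690/9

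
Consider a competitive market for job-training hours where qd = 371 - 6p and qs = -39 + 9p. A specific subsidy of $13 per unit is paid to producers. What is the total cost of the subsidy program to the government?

Pre-subsidy: 371 - 6p = -39 + 9p gives p* = 82/3, q* = 207.
With the subsidy, sellers receive ps = pb + 13 for each unit, where pb is the price buyers pay.
Supply in terms of pb becomes qs = -39 + 9(pb + 13) = 78 + 9pb. Setting this equal to demand: 371 - 6pb = 78 + 9pb, so pb = 293/15.
Sellers receive ps = 293/15 + 13 = 488/15; q' = 371 − 6·(293/15) = 253.8.
Government outlay = subsidy × quantity = 13 × 253.8 = 3299.4.

Government cost = $3299.4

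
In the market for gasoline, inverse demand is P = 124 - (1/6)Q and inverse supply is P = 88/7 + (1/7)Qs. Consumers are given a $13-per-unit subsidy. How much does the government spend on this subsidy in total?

Pre-subsidy: 124 - (1/6)Q = 88/7 + (1/7)Q gives Q* = 360 and P* = 64.
With the rebate, buyers effectively pay Pb = Ps − 13, where Ps is the price sellers receive.
On the curves, Pb = 124 - (1/6)Q and Ps = 88/7 + (1/7)Q; the wedge Ps − Pb = 13 gives 88/7 + (1/7)Q − (124 - (1/6)Q) = 13, so Q' = 402.
Then Pb = 124 − (1/6)·402 = 57 and Ps = 88/7 + (1/7)·402 = 70.
Government outlay = subsidy × quantity = 13 × 402 = 5226.

Government cost = $5226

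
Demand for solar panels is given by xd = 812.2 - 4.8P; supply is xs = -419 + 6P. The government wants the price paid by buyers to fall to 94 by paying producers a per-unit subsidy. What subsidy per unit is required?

Required subsidy s = 36 per unit

At a buyer price of 94, quantity demanded is 812.2 − 4.8·94 = 361.
Sellers supply 361 only when they receive Ps with -419 + 6·Ps = 361, i.e. Ps = 130.
s = Ps − Pb = 130 − 94 = 36.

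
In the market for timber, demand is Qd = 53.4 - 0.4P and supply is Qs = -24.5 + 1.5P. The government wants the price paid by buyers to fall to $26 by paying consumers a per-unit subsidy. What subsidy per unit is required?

Required subsidy s = $19 per unit

At a buyer price of 26, quantity demanded is 53.4 − 0.4·26 = 43.
Sellers supply 43 only when they receive Ps with -24.5 + 1.5·Ps = 43, i.e. Ps = 45.
s = Ps − Pb = 45 − 26 = 19.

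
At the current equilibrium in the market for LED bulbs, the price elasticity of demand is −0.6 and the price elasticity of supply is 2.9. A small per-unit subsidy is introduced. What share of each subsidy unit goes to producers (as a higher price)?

For a small subsidy around the equilibrium, the benefit split depends on the relative slopes, which at a point are proportional to the elasticities.
Buyer share = εs/(εs + |εd|) = 2.9/(2.9 + 0.6) = 29/35; seller share = |εd|/(εs + |εd|) = 6/35.
So producers capture 6/35 of the subsidy.

Producer share = 6/35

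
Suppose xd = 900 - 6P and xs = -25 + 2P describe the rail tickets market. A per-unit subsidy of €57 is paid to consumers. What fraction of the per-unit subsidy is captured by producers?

Pre-subsidy: 900 - 6P = -25 + 2P gives P* = 115.625, x* = 206.25.
With the rebate, buyers effectively pay Pb = Ps − 57, where Ps is the price sellers receive.
Demand in terms of Ps becomes xd = 900 − 6(Ps − 57) = 1242 - 6Ps. Setting this equal to supply: 1242 - 6Ps = -25 + 2Ps, so Ps = 158.375.
Buyers pay Pb = 158.375 − 57 = 101.375; x' = -25 + 2·158.375 = 291.75.
Buyers' price falls by P* − Pb = 115.625 − 101.375 = 14.25; sellers' price rises by Ps − P* = 158.375 − 115.625 = 42.75.
So producers capture 42.75/57 = 0.75 of each unit of subsidy.

Producer share = 0.75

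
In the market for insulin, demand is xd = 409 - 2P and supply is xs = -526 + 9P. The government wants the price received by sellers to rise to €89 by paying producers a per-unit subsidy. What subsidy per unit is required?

At a seller price of 89, quantity supplied is -526 + 9·89 = 275.
Buyers absorb 275 only when they pay Pb with 409 − 2·Pb = 275, i.e. Pb = 67.
s = Ps − Pb = 89 − 67 = 22.

Required subsidy s = €22 per unit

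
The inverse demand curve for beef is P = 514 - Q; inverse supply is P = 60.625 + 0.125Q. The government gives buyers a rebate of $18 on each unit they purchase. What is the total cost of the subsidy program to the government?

Government cost = $7542

Pre-subsidy: 514 - Q = 60.625 + 0.125Q gives Q* = 403 and P* = 111.
With the rebate, buyers effectively pay Pb = Ps − 18, where Ps is the price sellers receive.
On the curves, Pb = 514 - Q and Ps = 60.625 + 0.125Q; the wedge Ps − Pb = 18 gives 60.625 + 0.125Q − (514 - Q) = 18, so Q' = 419.
Then Pb = 514 − 1·419 = 95 and Ps = 60.625 + 0.125·419 = 113.
Government outlay = subsidy × quantity = 18 × 419 = 7542.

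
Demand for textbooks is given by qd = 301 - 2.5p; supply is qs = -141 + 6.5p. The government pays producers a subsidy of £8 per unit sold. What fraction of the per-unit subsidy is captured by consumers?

Consumer share = 13/18

Pre-subsidy: 301 - 2.5p = -141 + 6.5p gives p* = 442/9, q* = 1604/9.
With the subsidy, sellers receive ps = pb + 8 for each unit, where pb is the price buyers pay.
Supply in terms of pb becomes qs = -141 + 6.5(pb + 8) = -89 + 6.5pb. Setting this equal to demand: 301 - 2.5pb = -89 + 6.5pb, so pb = 130/3.
Sellers receive ps = 130/3 + 8 = 154/3; q' = 301 − 2.5·(130/3) = 578/3.
Buyers' price falls by p* − pb = 442/9 − 130/3 = 52/9; sellers' price rises by ps − p* = 154/3 − 442/9 = 20/9.
So consumers capture (52/9)/8 = 13/18 of each unit of subsidy.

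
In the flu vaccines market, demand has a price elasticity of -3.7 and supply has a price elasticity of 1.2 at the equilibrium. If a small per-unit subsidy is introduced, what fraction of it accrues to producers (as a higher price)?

Producer share = 37/49

For a small subsidy around the equilibrium, the benefit split depends on the relative slopes, which at a point are proportional to the elasticities.
Buyer share = εs/(εs + |εd|) = 1.2/(1.2 + 3.7) = 12/49; seller share = |εd|/(εs + |εd|) = 37/49.
So producers capture 37/49 of the subsidy.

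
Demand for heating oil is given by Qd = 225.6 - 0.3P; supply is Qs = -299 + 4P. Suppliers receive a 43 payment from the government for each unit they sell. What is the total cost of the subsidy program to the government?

Pre-subsidy: 225.6 - 0.3P = -299 + 4P gives P* = 122, Q* = 189.
With the subsidy, sellers receive Ps = Pb + 43 for each unit, where Pb is the price buyers pay.
Supply in terms of Pb becomes Qs = -299 + 4(Pb + 43) = -127 + 4Pb. Setting this equal to demand: 225.6 - 0.3Pb = -127 + 4Pb, so Pb = 82.
Sellers receive Ps = 82 + 43 = 125; Q' = 225.6 − 0.3·82 = 201.
Government outlay = subsidy × quantity = 43 × 201 = 8643.

Government cost = 8643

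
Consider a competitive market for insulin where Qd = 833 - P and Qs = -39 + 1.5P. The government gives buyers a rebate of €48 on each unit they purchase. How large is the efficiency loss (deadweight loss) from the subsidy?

Deadweight loss = €691.2

Pre-subsidy: 833 - P = -39 + 1.5P gives P* = 348.8, Q* = 484.2.
With the rebate, buyers effectively pay Pb = Ps − 48, where Ps is the price sellers receive.
Demand in terms of Ps becomes Qd = 833 − 1(Ps − 48) = 881 - Ps. Setting this equal to supply: 881 - Ps = -39 + 1.5Ps, so Ps = 368.
Buyers pay Pb = 368 − 48 = 320; Q' = -39 + 1.5·368 = 513.
The subsidy expands output by 513 − 484.2 = 28.8 past the efficient level; on those units the gap between marginal cost and willingness to pay runs from 0 up to 48.
DWL = ½ × 48 × 28.8 = 691.2.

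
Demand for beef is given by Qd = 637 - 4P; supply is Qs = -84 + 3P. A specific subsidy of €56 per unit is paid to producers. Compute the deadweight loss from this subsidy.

Deadweight loss = €2688

Pre-subsidy: 637 - 4P = -84 + 3P gives P* = 103, Q* = 225.
With the subsidy, sellers receive Ps = Pb + 56 for each unit, where Pb is the price buyers pay.
Supply in terms of Pb becomes Qs = -84 + 3(Pb + 56) = 84 + 3Pb. Setting this equal to demand: 637 - 4Pb = 84 + 3Pb, so Pb = 79.
Sellers receive Ps = 79 + 56 = 135; Q' = 637 − 4·79 = 321.
The subsidy expands output by 321 − 225 = 96 past the efficient level; on those units the gap between marginal cost and willingness to pay runs from 0 up to 56.
DWL = ½ × 56 × 96 = 2688.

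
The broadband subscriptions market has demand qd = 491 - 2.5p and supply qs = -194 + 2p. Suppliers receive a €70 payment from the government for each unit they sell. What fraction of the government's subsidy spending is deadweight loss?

Pre-subsidy: 491 - 2.5p = -194 + 2p gives p* = 1370/9, q* = 994/9.
With the subsidy, sellers receive ps = pb + 70 for each unit, where pb is the price buyers pay.
Supply in terms of pb becomes qs = -194 + 2(pb + 70) = -54 + 2pb. Setting this equal to demand: 491 - 2.5pb = -54 + 2pb, so pb = 1090/9.
Sellers receive ps = 1090/9 + 70 = 1720/9; q' = 491 − 2.5·(1090/9) = 1694/9.
ΔCS = ½(994/9 + 1694/9)(1370/9 − 1090/9) = 125440/27; ΔPS = ½(994/9 + 1694/9)(1720/9 − 1370/9) = 156800/27.
Government spending = 70 × 1694/9 = 118580/9.
DWL = ½ × 70 × (1694/9 − 994/9) = 24500/9; fraction = (24500/9) / (118580/9) = 25/121.

DWL / government spending = 25/121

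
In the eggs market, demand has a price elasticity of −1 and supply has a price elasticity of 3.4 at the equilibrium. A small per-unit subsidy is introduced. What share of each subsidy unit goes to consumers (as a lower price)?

Consumer share = 17/22

For a small subsidy around the equilibrium, the benefit split depends on the relative slopes, which at a point are proportional to the elasticities.
Buyer share = εs/(εs + |εd|) = 3.4/(3.4 + 1) = 17/22; seller share = |εd|/(εs + |εd|) = 5/22.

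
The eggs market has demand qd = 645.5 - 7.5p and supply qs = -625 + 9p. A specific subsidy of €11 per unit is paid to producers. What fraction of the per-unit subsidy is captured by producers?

Producer share = 5/11

Pre-subsidy: 645.5 - 7.5p = -625 + 9p gives p* = 77, q* = 68.
With the subsidy, sellers receive ps = pb + 11 for each unit, where pb is the price buyers pay.
Supply in terms of pb becomes qs = -625 + 9(pb + 11) = -526 + 9pb. Setting this equal to demand: 645.5 - 7.5pb = -526 + 9pb, so pb = 71.
Sellers receive ps = 71 + 11 = 82; q' = 645.5 − 7.5·71 = 113.
Buyers' price falls by p* − pb = 77 − 71 = 6; sellers' price rises by ps − p* = 82 − 77 = 5.
So producers capture 5/11 = 5/11 of each unit of subsidy.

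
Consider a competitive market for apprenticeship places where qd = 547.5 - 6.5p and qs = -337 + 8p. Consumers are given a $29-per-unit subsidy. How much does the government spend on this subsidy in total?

Pre-subsidy: 547.5 - 6.5p = -337 + 8p gives p* = 61, q* = 151.
With the rebate, buyers effectively pay pb = ps − 29, where ps is the price sellers receive.
Demand in terms of ps becomes qd = 547.5 − 6.5(ps − 29) = 736 - 6.5ps. Setting this equal to supply: 736 - 6.5ps = -337 + 8ps, so ps = 74.
Buyers pay pb = 74 − 29 = 45; q' = -337 + 8·74 = 255.
Government outlay = subsidy × quantity = 29 × 255 = 7395.

Government cost = $7395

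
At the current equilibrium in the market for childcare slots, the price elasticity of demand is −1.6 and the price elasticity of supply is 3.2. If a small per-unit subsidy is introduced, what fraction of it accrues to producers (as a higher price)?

For a small subsidy around the equilibrium, the benefit split depends on the relative slopes, which at a point are proportional to the elasticities.
Buyer share = εs/(εs + |εd|) = 3.2/(3.2 + 1.6) = 2/3; seller share = |εd|/(εs + |εd|) = 1/3.
So producers capture 1/3 of the subsidy.

Producer share = 1/3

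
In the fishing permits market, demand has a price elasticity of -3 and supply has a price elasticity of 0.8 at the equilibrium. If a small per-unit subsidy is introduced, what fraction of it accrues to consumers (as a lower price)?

Consumer share = 4/19

For a small subsidy around the equilibrium, the benefit split depends on the relative slopes, which at a point are proportional to the elasticities.
Buyer share = εs/(εs + |εd|) = 0.8/(0.8 + 3) = 4/19; seller share = |εd|/(εs + |εd|) = 15/19.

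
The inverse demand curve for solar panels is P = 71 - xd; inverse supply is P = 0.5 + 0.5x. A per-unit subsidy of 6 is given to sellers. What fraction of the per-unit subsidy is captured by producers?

Producer share = 1/3

Pre-subsidy: 71 - x = 0.5 + 0.5x gives x* = 47 and P* = 24.
With the subsidy, sellers receive Ps = Pb + 6 for each unit, where Pb is the price buyers pay.
On the curves, Pb = 71 - x and Ps = 0.5 + 0.5x; the wedge Ps − Pb = 6 gives 0.5 + 0.5x − (71 - x) = 6, so x' = 51.
Then Pb = 71 − 1·51 = 20 and Ps = 0.5 + 0.5·51 = 26.
Buyers' price falls by P* − Pb = 24 − 20 = 4; sellers' price rises by Ps − P* = 26 − 24 = 2.
So producers capture 2/6 = 1/3 of each unit of subsidy.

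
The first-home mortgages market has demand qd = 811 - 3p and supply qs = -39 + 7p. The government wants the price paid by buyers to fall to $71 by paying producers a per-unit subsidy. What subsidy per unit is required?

At a buyer price of 71, quantity demanded is 811 − 3·71 = 598.
Sellers supply 598 only when they receive ps with -39 + 7·ps = 598, i.e. ps = 91.
s = ps − pb = 91 − 71 = 20.

Required subsidy s = $20 per unit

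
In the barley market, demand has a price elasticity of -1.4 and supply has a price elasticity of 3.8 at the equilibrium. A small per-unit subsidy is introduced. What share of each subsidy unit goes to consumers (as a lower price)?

For a small subsidy around the equilibrium, the benefit split depends on the relative slopes, which at a point are proportional to the elasticities.
Buyer share = εs/(εs + |εd|) = 3.8/(3.8 + 1.4) = 19/26; seller share = |εd|/(εs + |εd|) = 7/26.

Consumer share = 19/26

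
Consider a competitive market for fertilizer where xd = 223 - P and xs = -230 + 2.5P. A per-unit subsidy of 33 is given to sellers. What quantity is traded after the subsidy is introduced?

x' = 820/7

Pre-subsidy: 223 - P = -230 + 2.5P gives P* = 906/7, x* = 655/7.
With the subsidy, sellers receive Ps = Pb + 33 for each unit, where Pb is the price buyers pay.
Supply in terms of Pb becomes xs = -230 + 2.5(Pb + 33) = -147.5 + 2.5Pb. Setting this equal to demand: 223 - Pb = -147.5 + 2.5Pb, so Pb = 741/7.
Sellers receive Ps = 741/7 + 33 = 972/7; x' = 223 − 1·(741/7) = 820/7.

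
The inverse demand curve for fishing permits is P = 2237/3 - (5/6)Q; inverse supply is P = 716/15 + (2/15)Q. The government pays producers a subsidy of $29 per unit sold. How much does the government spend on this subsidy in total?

Pre-subsidy: 2237/3 - (5/6)Q = 716/15 + (2/15)Q gives Q* = 722 and P* = 144.
With the subsidy, sellers receive Ps = Pb + 29 for each unit, where Pb is the price buyers pay.
On the curves, Pb = 2237/3 - (5/6)Q and Ps = 716/15 + (2/15)Q; the wedge Ps − Pb = 29 gives 716/15 + (2/15)Q − (2237/3 - (5/6)Q) = 29, so Q' = 752.
Then Pb = 2237/3 − (5/6)·752 = 119 and Ps = 716/15 + (2/15)·752 = 148.
Government outlay = subsidy × quantity = 29 × 752 = 21808.

Government cost = $21808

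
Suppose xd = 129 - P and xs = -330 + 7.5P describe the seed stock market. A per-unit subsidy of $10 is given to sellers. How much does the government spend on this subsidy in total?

Pre-subsidy: 129 - P = -330 + 7.5P gives P* = 54, x* = 75.
With the subsidy, sellers receive Ps = Pb + 10 for each unit, where Pb is the price buyers pay.
Supply in terms of Pb becomes xs = -330 + 7.5(Pb + 10) = -255 + 7.5Pb. Setting this equal to demand: 129 - Pb = -255 + 7.5Pb, so Pb = 768/17.
Sellers receive Ps = 768/17 + 10 = 938/17; x' = 129 − 1·(768/17) = 1425/17.
Government outlay = subsidy × quantity = 10 × 1425/17 = 14250/17.

Government cost = 14250/17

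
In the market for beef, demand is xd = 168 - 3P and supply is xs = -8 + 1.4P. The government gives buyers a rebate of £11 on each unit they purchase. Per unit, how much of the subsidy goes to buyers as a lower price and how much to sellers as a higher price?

Buyers gain £3.5 per unit; sellers gain £7.5 per unit

Pre-subsidy: 168 - 3P = -8 + 1.4P gives P* = 40, x* = 48.
With the rebate, buyers effectively pay Pb = Ps − 11, where Ps is the price sellers receive.
Demand in terms of Ps becomes xd = 168 − 3(Ps − 11) = 201 - 3Ps. Setting this equal to supply: 201 - 3Ps = -8 + 1.4Ps, so Ps = 47.5.
Buyers pay Pb = 47.5 − 11 = 36.5; x' = -8 + 1.4·47.5 = 58.5.
Buyers' price falls by P* − Pb = 40 − 36.5 = 3.5; sellers' price rises by Ps − P* = 47.5 − 40 = 7.5.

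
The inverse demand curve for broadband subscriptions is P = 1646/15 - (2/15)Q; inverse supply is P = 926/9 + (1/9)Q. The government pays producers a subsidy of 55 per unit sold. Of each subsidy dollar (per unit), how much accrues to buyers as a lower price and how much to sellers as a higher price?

Pre-subsidy: 1646/15 - (2/15)Q = 926/9 + (1/9)Q gives Q* = 28 and P* = 106.
With the subsidy, sellers receive Ps = Pb + 55 for each unit, where Pb is the price buyers pay.
On the curves, Pb = 1646/15 - (2/15)Q and Ps = 926/9 + (1/9)Q; the wedge Ps − Pb = 55 gives 926/9 + (1/9)Q − (1646/15 - (2/15)Q) = 55, so Q' = 253.
Then Pb = 1646/15 − (2/15)·253 = 76 and Ps = 926/9 + (1/9)·253 = 131.
Buyers' price falls by P* − Pb = 106 − 76 = 30; sellers' price rises by Ps − P* = 131 − 106 = 25.

Buyers gain 30 per unit; sellers gain 25 per unit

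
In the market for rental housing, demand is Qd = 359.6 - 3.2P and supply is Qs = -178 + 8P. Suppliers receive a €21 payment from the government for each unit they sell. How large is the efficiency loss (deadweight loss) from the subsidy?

Deadweight loss = €504

Pre-subsidy: 359.6 - 3.2P = -178 + 8P gives P* = 48, Q* = 206.
With the subsidy, sellers receive Ps = Pb + 21 for each unit, where Pb is the price buyers pay.
Supply in terms of Pb becomes Qs = -178 + 8(Pb + 21) = -10 + 8Pb. Setting this equal to demand: 359.6 - 3.2Pb = -10 + 8Pb, so Pb = 33.
Sellers receive Ps = 33 + 21 = 54; Q' = 359.6 − 3.2·33 = 254.
The subsidy expands output by 254 − 206 = 48 past the efficient level; on those units the gap between marginal cost and willingness to pay runs from 0 up to 21.
DWL = ½ × 21 × 48 = 504.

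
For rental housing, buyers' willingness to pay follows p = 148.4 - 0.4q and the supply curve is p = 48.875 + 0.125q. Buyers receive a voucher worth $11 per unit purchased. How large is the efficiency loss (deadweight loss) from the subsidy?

Deadweight loss = 2420/21

Pre-subsidy: 148.4 - 0.4q = 48.875 + 0.125q gives q* = 1327/7 and p* = 508/7.
With the rebate, buyers effectively pay pb = ps − 11, where ps is the price sellers receive.
On the curves, pb = 148.4 - 0.4q and ps = 48.875 + 0.125q; the wedge ps − pb = 11 gives 48.875 + 0.125q − (148.4 - 0.4q) = 11, so q' = 4421/21.
Then pb = 148.4 − 0.4·(4421/21) = 1348/21 and ps = 48.875 + 0.125·(4421/21) = 1579/21.
The subsidy expands output by 4421/21 − 1327/7 = 440/21 past the efficient level; on those units the gap between marginal cost and willingness to pay runs from 0 up to 11.
DWL = ½ × 11 × 440/21 = 2420/21.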